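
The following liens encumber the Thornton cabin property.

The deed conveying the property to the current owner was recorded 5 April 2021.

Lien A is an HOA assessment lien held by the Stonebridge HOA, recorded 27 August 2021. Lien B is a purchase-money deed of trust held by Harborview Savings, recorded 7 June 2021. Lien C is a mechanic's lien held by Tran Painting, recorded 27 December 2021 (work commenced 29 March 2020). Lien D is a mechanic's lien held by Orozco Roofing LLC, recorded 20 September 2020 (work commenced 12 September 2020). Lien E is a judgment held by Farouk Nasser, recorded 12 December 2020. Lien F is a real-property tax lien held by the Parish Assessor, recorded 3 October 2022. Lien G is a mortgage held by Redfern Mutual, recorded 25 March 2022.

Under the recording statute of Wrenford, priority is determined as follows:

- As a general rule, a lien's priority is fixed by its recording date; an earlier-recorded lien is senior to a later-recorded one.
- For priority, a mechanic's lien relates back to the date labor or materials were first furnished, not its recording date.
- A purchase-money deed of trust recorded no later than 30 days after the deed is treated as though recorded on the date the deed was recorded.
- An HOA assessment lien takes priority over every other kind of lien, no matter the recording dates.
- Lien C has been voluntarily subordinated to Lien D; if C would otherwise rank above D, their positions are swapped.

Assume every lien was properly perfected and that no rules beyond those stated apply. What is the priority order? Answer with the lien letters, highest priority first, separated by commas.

First, effective dates: B missed the 30-day window (63 days after the deed), so its recording date stands; C's effective date is 29 March 2020, when work began; D's effective date is 12 September 2020, when work began.
A is an HOA assessment lien, so it outranks all other liens regardless of date.
The other liens, earliest effective date first: C (29 March 2020), D (12 September 2020), E (12 December 2020), B (7 June 2021), G (25 March 2022), F (3 October 2022).
Because C would otherwise rank above D, the subordination swaps them.

A, D, C, E, B, G, F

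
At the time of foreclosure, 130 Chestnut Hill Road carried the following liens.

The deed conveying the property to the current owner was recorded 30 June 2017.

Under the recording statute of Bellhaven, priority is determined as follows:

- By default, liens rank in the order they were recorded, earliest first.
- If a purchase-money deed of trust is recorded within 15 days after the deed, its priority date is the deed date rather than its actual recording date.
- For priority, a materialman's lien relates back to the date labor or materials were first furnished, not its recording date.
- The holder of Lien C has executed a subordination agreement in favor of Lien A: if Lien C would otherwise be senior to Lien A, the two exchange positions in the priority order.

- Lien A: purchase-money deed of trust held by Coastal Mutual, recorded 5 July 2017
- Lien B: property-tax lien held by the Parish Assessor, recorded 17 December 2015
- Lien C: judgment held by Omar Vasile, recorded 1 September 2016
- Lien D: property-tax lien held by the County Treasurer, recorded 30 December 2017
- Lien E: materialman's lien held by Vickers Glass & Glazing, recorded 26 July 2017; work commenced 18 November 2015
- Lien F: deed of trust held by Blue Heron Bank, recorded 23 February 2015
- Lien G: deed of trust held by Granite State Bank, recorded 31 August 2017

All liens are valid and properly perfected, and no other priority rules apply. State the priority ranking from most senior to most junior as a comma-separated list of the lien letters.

F, E, B, A, C, G, D

Effective dates: A relates back to the deed date 30 June 2017; E's effective date is 18 November 2015, when work began.
Sorted by effective date: F (23 February 2015), E (18 November 2015), B (17 December 2015), C (1 September 2016), A (30 June 2017), G (31 August 2017), D (30 December 2017).
C would otherwise be senior to A, so under the subordination agreement C and A exchange positions.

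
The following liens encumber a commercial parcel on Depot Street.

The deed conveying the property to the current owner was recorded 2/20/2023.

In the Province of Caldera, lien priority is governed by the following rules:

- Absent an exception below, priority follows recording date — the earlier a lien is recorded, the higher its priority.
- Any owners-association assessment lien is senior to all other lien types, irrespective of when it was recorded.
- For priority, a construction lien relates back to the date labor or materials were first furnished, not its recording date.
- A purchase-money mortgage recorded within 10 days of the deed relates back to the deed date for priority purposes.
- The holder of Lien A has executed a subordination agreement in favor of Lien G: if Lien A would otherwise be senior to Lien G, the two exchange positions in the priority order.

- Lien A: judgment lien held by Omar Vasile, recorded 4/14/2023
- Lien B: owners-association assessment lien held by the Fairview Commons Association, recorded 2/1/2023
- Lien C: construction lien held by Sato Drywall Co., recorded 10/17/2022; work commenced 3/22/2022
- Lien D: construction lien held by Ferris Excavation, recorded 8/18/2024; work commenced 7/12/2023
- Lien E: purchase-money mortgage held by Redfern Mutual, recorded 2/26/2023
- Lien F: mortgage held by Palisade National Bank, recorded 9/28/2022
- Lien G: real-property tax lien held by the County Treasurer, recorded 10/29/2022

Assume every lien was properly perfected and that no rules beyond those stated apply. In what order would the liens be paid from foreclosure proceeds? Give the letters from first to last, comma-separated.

First, effective dates: C is treated as recorded 3/22/2022, the work-commencement date; D relates back to 7/12/2023 (work commenced); E relates back to the deed date 2/20/2023.
B is an owners-association assessment lien, so it outranks all other liens regardless of date.
Remaining liens by effective date: C (3/22/2022), F (9/28/2022), G (10/29/2022), E (2/20/2023), A (4/14/2023), D (7/12/2023).
A already ranks below G; the subordination has no effect.

B, C, F, G, E, A, D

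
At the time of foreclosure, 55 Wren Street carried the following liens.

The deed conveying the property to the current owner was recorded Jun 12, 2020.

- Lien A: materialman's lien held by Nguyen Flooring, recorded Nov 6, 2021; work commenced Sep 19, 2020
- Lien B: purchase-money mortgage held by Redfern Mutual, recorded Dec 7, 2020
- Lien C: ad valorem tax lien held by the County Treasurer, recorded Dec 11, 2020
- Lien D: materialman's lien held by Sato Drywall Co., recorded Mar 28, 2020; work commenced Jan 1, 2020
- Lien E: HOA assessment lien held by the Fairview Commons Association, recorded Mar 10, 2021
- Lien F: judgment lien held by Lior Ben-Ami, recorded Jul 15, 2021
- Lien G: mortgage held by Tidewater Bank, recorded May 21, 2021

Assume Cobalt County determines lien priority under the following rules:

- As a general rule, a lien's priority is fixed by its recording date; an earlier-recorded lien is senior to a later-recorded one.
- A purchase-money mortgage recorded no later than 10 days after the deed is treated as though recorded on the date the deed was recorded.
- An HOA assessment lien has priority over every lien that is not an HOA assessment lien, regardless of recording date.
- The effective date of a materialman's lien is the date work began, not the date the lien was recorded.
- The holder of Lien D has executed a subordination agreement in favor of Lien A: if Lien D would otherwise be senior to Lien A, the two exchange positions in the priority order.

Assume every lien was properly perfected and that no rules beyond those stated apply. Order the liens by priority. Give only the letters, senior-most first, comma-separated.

E, A, D, B, C, G, F

First, effective dates: A is treated as recorded Sep 19, 2020, the work-commencement date; B was recorded 178 days after the deed, outside the 10-day window, so it keeps its recording date; D is treated as recorded Jan 1, 2020, the work-commencement date.
E, as an HOA assessment lien, has superpriority and ranks first.
Among the remaining liens, by effective date: D (Jan 1, 2020), A (Sep 19, 2020), B (Dec 7, 2020), C (Dec 11, 2020), G (May 21, 2021), F (Jul 15, 2021).
The subordination applies — D was senior to A — so D and A swap.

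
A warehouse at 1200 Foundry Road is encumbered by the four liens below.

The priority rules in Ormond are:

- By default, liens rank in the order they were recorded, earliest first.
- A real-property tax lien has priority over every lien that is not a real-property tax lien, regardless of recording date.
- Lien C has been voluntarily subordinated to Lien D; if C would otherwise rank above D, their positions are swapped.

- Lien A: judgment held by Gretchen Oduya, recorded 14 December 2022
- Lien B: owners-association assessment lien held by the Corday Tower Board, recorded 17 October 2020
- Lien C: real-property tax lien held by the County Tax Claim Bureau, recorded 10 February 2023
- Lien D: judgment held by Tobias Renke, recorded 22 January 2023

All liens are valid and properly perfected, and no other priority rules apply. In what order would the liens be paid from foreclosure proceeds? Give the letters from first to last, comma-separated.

C, as a real-property tax lien, has superpriority and ranks first.
Remaining liens by effective date: B (17 October 2020), A (14 December 2022), D (22 January 2023).
C is senior to D before the subordination, so the two trade places.

D, B, A, C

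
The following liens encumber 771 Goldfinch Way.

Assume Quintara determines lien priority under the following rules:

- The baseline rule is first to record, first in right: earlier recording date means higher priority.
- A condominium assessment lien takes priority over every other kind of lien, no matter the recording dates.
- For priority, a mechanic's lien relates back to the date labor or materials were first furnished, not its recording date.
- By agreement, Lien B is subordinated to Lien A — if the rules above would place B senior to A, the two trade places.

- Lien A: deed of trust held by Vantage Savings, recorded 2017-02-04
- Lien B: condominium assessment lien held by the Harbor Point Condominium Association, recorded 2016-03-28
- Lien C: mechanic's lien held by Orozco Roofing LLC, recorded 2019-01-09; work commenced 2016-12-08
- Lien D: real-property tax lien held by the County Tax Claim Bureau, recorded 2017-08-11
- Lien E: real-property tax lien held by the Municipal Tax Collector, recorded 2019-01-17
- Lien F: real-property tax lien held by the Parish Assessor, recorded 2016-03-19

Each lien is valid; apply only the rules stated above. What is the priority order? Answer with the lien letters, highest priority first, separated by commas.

Adjusting effective dates: C is treated as recorded 2016-12-08, the work-commencement date.
B, as a condominium assessment lien, has superpriority and ranks first.
The other liens, earliest effective date first: F (2016-03-19), C (2016-12-08), A (2017-02-04), D (2017-08-11), E (2019-01-17).
The subordination applies — B was senior to A — so B and A swap.

A, F, C, B, D, E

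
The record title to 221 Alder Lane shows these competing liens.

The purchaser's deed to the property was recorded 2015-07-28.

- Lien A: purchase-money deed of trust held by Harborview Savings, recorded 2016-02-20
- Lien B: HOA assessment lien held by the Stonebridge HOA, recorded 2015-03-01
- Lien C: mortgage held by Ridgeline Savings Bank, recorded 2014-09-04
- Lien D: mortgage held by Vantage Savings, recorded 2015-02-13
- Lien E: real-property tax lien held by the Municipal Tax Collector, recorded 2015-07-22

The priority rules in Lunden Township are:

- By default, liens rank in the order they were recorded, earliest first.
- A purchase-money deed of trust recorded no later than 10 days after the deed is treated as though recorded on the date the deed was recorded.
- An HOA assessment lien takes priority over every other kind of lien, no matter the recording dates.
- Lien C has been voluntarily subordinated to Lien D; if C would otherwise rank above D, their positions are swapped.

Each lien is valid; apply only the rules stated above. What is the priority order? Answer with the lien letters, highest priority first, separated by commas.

Adjusting effective dates: A was recorded 207 days after the deed — beyond 10 days — so no relation-back applies.
B is an HOA assessment lien, so it outranks all other liens regardless of date.
Ordering the rest by effective date: C (2014-09-04), D (2015-02-13), E (2015-07-22), A (2016-02-20).
C would otherwise be senior to D, so under the subordination agreement C and D exchange positions.

B, D, C, E, A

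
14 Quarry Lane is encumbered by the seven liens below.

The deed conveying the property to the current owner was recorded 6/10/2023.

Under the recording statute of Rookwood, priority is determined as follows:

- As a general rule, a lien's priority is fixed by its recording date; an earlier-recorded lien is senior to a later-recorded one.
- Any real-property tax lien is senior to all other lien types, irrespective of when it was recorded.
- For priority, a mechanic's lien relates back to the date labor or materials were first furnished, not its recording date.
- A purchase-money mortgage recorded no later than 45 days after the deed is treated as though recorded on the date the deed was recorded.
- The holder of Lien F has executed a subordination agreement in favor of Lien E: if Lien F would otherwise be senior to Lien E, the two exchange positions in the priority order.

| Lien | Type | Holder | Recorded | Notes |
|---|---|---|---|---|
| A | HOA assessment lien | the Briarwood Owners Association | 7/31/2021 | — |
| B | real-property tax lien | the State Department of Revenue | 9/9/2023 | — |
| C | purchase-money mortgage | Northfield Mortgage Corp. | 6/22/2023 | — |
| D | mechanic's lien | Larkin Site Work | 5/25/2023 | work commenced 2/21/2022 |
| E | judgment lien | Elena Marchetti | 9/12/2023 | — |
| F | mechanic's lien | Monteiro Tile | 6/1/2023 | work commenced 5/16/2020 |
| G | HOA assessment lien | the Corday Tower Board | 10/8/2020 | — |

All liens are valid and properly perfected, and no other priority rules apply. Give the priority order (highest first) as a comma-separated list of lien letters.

Effective dates: C relates back to the deed date 6/10/2023; D's effective date is 2/21/2022, when work began; F relates back to 5/16/2020 (work commenced).
B is a real-property tax lien, so it outranks all other liens regardless of date.
The other liens, earliest effective date first: F (5/16/2020), G (10/8/2020), A (7/31/2021), D (2/21/2022), C (6/10/2023), E (9/12/2023).
F would otherwise be senior to E, so under the subordination agreement F and E exchange positions.

B, E, G, A, D, C, F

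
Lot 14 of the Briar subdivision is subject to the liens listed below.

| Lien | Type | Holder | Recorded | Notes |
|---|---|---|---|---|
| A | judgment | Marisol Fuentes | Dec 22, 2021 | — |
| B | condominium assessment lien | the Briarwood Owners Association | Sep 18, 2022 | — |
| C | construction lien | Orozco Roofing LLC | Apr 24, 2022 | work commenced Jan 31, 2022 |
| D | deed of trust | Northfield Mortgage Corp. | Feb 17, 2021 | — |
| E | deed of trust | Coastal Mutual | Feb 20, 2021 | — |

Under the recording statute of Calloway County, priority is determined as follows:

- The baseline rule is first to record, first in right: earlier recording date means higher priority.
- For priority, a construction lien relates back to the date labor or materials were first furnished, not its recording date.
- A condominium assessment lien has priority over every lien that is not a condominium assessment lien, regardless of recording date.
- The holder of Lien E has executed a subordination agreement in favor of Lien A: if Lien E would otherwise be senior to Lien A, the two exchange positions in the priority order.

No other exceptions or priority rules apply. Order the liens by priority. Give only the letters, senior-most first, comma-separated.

B, D, A, E, C

First, effective dates: C is treated as recorded Jan 31, 2022, the work-commencement date.
B is a condominium assessment lien and takes priority over every other lien.
The other liens, earliest effective date first: D (Feb 17, 2021), E (Feb 20, 2021), A (Dec 22, 2021), C (Jan 31, 2022).
The subordination applies — E was senior to A — so E and A swap.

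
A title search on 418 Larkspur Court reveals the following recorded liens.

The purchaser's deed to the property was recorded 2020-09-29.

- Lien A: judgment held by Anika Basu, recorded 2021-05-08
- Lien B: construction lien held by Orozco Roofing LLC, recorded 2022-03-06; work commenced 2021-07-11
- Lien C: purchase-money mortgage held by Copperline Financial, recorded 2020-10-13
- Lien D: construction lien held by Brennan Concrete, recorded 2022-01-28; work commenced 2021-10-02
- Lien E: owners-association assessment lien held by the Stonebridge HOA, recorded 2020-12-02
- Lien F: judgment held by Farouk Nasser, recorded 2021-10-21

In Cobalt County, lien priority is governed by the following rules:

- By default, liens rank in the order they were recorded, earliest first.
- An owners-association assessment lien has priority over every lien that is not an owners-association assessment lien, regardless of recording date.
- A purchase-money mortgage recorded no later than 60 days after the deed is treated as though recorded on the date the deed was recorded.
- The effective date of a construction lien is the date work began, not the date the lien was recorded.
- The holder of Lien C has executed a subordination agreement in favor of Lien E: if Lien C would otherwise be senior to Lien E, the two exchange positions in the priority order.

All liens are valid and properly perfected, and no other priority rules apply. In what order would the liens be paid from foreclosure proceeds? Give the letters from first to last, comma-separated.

E, C, A, B, D, F

Effective dates: B is treated as recorded 2021-07-11, the work-commencement date; C relates back to the deed date 2020-09-29; D's effective date is 2021-10-02, when work began.
E is an owners-association assessment lien, so it outranks all other liens regardless of date.
Remaining liens by effective date: C (2020-09-29), A (2021-05-08), B (2021-07-11), D (2021-10-02), F (2021-10-21).
C already ranks below E; the subordination has no effect.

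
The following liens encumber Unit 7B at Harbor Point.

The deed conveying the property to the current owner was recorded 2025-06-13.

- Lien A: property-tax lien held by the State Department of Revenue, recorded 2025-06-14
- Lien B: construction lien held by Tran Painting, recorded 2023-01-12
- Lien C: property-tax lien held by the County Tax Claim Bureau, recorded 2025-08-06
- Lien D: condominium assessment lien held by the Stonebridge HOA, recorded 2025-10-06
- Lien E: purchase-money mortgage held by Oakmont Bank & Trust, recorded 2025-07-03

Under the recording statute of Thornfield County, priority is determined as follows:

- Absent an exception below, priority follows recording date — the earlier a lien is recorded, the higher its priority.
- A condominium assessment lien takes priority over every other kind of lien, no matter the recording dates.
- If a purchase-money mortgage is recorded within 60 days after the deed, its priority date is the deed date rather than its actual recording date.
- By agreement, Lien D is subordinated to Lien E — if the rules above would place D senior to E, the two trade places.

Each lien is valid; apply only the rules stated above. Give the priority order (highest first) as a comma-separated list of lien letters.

Adjusting effective dates: E was recorded within the 60-day window, so its effective date is the deed date 2025-06-13.
D is a condominium assessment lien, so it outranks all other liens regardless of date.
Among the remaining liens, by effective date: B (2023-01-12), E (2025-06-13), A (2025-06-14), C (2025-08-06).
Because D would otherwise rank above E, the subordination swaps them.

E, B, D, A, C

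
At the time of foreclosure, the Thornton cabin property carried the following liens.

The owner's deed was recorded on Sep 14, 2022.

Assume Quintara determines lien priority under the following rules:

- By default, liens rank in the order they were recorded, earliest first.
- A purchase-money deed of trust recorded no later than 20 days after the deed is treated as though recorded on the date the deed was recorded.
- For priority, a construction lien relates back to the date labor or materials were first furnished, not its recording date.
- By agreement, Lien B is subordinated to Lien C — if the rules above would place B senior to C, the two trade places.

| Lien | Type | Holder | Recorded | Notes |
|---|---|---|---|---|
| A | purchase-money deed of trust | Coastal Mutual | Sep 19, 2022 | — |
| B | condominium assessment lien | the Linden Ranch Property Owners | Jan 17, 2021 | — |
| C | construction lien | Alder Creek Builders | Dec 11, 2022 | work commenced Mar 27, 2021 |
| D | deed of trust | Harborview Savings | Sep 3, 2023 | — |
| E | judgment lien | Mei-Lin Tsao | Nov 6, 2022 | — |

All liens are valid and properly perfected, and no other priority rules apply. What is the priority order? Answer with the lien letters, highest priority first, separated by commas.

Adjusting effective dates: A's effective date is the deed date, Sep 14, 2022; C's effective date is Mar 27, 2021, when work began.
Ordering by effective date: B (Jan 17, 2021), C (Mar 27, 2021), A (Sep 14, 2022), E (Nov 6, 2022), D (Sep 3, 2023).
Because B would otherwise rank above C, the subordination swaps them.

C, B, A, E, D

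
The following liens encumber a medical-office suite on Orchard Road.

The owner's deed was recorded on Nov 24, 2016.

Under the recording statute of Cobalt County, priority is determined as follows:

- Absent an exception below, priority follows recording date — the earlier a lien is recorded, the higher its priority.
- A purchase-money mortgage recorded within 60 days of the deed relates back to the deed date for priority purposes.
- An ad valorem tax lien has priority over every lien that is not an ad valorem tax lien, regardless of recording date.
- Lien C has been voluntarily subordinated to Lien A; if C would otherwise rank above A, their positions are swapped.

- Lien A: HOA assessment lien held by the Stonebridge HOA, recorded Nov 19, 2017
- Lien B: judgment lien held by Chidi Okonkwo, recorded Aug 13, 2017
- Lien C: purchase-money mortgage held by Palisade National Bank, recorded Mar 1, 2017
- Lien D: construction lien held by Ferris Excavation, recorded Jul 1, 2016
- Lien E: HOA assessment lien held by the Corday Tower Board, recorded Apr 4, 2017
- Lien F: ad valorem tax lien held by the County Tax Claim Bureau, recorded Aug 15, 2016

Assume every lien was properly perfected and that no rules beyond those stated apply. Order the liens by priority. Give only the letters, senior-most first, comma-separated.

Effective dates after the stated exceptions: C was recorded 97 days after the deed — beyond 60 days — so no relation-back applies.
As an ad valorem tax lien, F is senior to every other lien.
The other liens, earliest effective date first: D (Jul 1, 2016), C (Mar 1, 2017), E (Apr 4, 2017), B (Aug 13, 2017), A (Nov 19, 2017).
The subordination applies — C was senior to A — so C and A swap.

F, D, A, E, B, C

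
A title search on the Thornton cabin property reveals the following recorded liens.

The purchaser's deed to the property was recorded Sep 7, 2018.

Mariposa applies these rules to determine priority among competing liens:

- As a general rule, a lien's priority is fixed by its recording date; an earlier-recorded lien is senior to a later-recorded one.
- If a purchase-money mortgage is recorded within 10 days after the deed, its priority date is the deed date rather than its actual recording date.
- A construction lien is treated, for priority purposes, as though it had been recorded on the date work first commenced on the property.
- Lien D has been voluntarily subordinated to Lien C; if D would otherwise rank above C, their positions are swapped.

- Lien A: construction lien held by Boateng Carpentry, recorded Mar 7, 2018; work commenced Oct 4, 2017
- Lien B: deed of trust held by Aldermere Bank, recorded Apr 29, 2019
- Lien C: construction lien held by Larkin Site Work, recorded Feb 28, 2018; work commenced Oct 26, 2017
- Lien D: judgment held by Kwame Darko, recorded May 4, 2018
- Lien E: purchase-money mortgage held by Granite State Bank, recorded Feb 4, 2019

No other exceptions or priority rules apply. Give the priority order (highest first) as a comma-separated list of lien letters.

A, C, D, E, B

First, effective dates: A is treated as recorded Oct 4, 2017, the work-commencement date; C is treated as recorded Oct 26, 2017, the work-commencement date; E missed the 10-day window (150 days after the deed), so its recording date stands.
Ordering by effective date: A (Oct 4, 2017), C (Oct 26, 2017), D (May 4, 2018), E (Feb 4, 2019), B (Apr 29, 2019).
D is already junior to C, so the subordination agreement changes nothing.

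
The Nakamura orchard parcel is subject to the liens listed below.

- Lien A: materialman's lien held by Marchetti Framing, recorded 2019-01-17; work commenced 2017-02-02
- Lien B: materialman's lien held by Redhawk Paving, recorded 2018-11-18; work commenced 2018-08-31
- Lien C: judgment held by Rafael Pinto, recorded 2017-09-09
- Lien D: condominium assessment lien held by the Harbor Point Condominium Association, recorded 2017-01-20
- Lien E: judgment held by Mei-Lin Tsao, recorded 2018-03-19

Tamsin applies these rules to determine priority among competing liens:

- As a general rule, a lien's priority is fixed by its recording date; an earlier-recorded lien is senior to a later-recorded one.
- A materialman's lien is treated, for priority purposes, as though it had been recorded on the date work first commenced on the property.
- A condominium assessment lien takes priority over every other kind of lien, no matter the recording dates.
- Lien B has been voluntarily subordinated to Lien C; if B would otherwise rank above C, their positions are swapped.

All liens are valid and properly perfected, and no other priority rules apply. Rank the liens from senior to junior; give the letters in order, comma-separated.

D, A, C, E, B

Effective dates after the stated exceptions: A relates back to 2017-02-02 (work commenced); B's effective date is 2018-08-31, when work began.
D, as a condominium assessment lien, has superpriority and ranks first.
Among the remaining liens, by effective date: A (2017-02-02), C (2017-09-09), E (2018-03-19), B (2018-08-31).
Since B is not senior to C, the subordination leaves the order unchanged.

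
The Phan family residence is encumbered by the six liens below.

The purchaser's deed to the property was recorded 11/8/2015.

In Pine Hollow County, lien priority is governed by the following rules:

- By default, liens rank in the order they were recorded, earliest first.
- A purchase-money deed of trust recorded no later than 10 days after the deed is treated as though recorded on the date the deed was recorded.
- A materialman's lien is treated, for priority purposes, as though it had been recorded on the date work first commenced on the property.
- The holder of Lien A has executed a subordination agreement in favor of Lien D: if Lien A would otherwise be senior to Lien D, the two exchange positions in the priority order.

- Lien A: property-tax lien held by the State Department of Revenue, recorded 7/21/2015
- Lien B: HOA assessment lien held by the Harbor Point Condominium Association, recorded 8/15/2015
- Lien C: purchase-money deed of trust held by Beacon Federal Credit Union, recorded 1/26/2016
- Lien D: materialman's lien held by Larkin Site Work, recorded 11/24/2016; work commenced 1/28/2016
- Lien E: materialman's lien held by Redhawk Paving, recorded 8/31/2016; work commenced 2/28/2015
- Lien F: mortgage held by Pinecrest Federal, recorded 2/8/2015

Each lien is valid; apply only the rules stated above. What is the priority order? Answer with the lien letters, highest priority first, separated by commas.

F, E, D, B, C, A

Effective dates after the stated exceptions: C was recorded 79 days after the deed, outside the 10-day window, so it keeps its recording date; D is treated as recorded 1/28/2016, the work-commencement date; E relates back to 2/28/2015 (work commenced).
Ordering by effective date: F (2/8/2015), E (2/28/2015), A (7/21/2015), B (8/15/2015), C (1/26/2016), D (1/28/2016).
A would otherwise be senior to D, so under the subordination agreement A and D exchange positions.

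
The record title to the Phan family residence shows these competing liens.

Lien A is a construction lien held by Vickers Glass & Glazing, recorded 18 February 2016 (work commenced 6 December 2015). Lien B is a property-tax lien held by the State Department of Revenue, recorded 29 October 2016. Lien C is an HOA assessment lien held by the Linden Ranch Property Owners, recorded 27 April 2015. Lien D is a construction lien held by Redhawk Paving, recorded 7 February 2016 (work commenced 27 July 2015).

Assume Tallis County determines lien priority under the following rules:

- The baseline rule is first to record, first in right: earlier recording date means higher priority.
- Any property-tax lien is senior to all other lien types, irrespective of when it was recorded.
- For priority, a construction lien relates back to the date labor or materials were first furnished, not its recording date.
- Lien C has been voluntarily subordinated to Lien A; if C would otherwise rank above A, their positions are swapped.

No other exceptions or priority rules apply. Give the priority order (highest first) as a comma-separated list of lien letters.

B, A, D, C

First, effective dates: A's effective date is 6 December 2015, when work began; D is treated as recorded 27 July 2015, the work-commencement date.
As a property-tax lien, B is senior to every other lien.
The other liens, earliest effective date first: C (27 April 2015), D (27 July 2015), A (6 December 2015).
Because C would otherwise rank above A, the subordination swaps them.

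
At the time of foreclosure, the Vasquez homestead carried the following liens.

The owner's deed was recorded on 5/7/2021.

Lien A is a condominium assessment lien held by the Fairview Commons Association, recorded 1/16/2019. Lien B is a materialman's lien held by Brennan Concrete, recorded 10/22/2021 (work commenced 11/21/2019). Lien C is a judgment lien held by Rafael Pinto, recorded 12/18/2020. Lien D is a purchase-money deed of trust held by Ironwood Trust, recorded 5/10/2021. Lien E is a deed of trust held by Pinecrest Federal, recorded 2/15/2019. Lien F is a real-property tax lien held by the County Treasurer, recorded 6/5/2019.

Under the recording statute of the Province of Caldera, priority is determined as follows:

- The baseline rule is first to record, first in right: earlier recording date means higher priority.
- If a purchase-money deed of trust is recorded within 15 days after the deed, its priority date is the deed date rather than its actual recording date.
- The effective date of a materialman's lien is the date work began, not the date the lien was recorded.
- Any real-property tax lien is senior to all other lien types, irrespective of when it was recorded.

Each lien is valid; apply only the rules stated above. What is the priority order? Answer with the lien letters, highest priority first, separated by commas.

F, A, E, B, C, D

Effective dates after the stated exceptions: B relates back to 11/21/2019 (work commenced); D relates back to the deed date 5/7/2021.
As a real-property tax lien, F is senior to every other lien.
The other liens, earliest effective date first: A (1/16/2019), E (2/15/2019), B (11/21/2019), C (12/18/2020), D (5/7/2021).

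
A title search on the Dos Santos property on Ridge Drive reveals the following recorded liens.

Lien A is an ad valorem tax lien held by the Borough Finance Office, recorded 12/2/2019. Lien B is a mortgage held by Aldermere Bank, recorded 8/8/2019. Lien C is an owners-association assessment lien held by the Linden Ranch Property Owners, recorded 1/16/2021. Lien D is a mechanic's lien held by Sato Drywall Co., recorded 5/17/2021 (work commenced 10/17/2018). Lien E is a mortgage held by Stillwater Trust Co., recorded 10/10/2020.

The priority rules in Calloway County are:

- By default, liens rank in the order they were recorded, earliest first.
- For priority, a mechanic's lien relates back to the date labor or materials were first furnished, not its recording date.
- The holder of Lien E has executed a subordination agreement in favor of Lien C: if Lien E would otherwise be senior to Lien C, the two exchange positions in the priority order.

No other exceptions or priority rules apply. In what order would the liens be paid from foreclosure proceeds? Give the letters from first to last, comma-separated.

D, B, A, C, E

First, effective dates: D's effective date is 10/17/2018, when work began.
By effective date: D (10/17/2018), B (8/8/2019), A (12/2/2019), E (10/10/2020), C (1/16/2021).
The subordination applies — E was senior to C — so E and C swap.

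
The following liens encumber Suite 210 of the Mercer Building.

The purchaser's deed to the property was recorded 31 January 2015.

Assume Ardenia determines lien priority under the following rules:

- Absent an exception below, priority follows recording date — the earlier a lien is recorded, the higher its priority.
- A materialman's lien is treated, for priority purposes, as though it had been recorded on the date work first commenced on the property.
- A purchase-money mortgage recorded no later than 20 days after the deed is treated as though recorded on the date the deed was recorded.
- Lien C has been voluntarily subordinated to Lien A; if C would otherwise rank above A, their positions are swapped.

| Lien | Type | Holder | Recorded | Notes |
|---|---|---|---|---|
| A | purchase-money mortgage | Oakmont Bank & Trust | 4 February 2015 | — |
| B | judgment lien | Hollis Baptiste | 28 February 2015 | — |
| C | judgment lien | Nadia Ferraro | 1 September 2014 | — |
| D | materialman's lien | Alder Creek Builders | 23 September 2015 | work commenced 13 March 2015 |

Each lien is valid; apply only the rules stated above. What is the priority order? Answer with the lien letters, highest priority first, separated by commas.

A, C, B, D

Effective dates after the stated exceptions: A was recorded within the 20-day window, so its effective date is the deed date 31 January 2015; D relates back to 13 March 2015 (work commenced).
By effective date, earliest first: C (1 September 2014), A (31 January 2015), B (28 February 2015), D (13 March 2015).
The subordination applies — C was senior to A — so C and A swap.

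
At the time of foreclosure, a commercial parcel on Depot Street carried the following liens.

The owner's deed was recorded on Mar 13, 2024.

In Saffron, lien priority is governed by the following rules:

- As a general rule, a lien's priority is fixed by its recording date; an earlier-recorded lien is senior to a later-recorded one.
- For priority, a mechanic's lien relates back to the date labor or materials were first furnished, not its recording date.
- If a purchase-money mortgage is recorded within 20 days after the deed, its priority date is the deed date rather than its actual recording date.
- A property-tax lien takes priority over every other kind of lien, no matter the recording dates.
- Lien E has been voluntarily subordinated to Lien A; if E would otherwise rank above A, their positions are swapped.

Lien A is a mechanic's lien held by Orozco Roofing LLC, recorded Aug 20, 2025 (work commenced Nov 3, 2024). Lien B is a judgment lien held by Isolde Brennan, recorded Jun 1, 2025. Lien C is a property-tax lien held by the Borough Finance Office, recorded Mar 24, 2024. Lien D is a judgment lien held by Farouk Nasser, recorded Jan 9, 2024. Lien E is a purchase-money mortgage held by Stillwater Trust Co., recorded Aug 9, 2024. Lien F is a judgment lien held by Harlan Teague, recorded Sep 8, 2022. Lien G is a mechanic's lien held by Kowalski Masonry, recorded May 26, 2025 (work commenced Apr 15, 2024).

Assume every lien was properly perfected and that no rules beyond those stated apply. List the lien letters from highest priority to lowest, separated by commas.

C, F, D, G, A, E, B

Effective dates: A relates back to Nov 3, 2024 (work commenced); E missed the 20-day window (149 days after the deed), so its recording date stands; G's effective date is Apr 15, 2024, when work began.
As a property-tax lien, C is senior to every other lien.
Ordering the rest by effective date: F (Sep 8, 2022), D (Jan 9, 2024), G (Apr 15, 2024), E (Aug 9, 2024), A (Nov 3, 2024), B (Jun 1, 2025).
E is senior to A before the subordination, so the two trade places.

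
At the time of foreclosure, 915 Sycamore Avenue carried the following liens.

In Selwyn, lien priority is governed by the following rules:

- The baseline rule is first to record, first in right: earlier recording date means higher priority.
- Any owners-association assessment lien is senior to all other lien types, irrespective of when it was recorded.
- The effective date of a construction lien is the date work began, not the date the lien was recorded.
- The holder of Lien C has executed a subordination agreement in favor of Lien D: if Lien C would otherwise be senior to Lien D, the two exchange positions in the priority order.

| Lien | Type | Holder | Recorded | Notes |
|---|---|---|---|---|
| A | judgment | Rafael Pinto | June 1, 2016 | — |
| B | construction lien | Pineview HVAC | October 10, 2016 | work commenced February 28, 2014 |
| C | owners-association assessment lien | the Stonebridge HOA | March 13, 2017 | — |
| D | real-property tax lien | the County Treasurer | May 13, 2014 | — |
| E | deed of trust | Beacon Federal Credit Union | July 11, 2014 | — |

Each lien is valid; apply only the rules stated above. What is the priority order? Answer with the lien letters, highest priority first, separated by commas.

First, effective dates: B is treated as recorded February 28, 2014, the work-commencement date.
C, as an owners-association assessment lien, has superpriority and ranks first.
Ordering the rest by effective date: B (February 28, 2014), D (May 13, 2014), E (July 11, 2014), A (June 1, 2016).
Because C would otherwise rank above D, the subordination swaps them.

D, B, C, E, A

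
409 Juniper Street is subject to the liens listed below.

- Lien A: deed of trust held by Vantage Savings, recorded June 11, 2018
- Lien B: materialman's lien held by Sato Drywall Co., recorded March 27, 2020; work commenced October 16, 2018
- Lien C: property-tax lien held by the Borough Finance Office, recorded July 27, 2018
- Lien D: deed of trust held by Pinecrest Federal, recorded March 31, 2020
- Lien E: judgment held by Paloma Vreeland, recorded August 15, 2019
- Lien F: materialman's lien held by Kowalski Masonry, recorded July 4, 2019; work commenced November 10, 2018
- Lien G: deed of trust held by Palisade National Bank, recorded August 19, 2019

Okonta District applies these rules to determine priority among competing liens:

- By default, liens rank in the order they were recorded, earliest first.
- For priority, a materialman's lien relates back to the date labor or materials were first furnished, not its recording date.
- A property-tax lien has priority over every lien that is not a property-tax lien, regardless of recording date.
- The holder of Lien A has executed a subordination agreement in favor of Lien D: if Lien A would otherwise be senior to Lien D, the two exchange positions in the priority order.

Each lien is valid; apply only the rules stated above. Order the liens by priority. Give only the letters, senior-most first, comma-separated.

Effective dates after the stated exceptions: B's effective date is October 16, 2018, when work began; F relates back to November 10, 2018 (work commenced).
As a property-tax lien, C is senior to every other lien.
Remaining liens by effective date: A (June 11, 2018), B (October 16, 2018), F (November 10, 2018), E (August 15, 2019), G (August 19, 2019), D (March 31, 2020).
A would otherwise be senior to D, so under the subordination agreement A and D exchange positions.

C, D, B, F, E, G, A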